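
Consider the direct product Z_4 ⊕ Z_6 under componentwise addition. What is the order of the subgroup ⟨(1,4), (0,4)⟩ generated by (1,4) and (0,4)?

|⟨(1,4)⟩| = 12 and |⟨(0,4)⟩| = 3, so |H| is a multiple of lcm(12, 3) = 12 and divides |G| = 24.
Closing under the operation: H = {(0,0), (0,2), (0,4), (1,0), (1,2), (1,4), (2,0), (2,2), (2,4), (3,0), (3,2), (3,4)}, so |H| = 12.

12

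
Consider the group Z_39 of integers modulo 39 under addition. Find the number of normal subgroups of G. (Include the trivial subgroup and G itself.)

G is abelian, so every subgroup is normal.
G has 4 subgroups in total, hence 4 normal subgroups.

4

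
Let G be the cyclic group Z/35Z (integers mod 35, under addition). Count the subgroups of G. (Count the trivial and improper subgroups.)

4

Subgroups of the cyclic group Z/35Z correspond bijectively to divisors of 35.
Divisors of 35: 1, 5, 7, 35.
So Z/35Z has 4 subgroups.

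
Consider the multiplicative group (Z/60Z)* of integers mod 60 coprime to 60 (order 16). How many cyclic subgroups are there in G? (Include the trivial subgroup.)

Each element a generates a cyclic subgroup ⟨a⟩; distinct elements may generate the same one (a cyclic group of order d has φ(d) generators).
Cyclic subgroups by order — order 1: 1; order 2: 7; order 4: 4.
Total: 12.

12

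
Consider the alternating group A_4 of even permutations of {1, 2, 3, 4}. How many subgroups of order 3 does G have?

|G| = 12 and 3 | 12, so subgroups of order 3 are possible by Lagrange.
The subgroups of order 3 are: {e, (1 2 3), (1 3 2)}; {e, (1 2 4), (1 4 2)}; {e, (1 3 4), (1 4 3)}; {e, (2 3 4), (2 4 3)}.
So G has 4 subgroups of order 3.

4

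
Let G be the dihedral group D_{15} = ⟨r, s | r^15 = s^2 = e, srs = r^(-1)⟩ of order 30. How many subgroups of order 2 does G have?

15

|G| = 30 and 2 | 30, so subgroups of order 2 are possible by Lagrange.
The subgroups of order 2 are: {e, r^10s}; {e, r^11s}; {e, r^12s}; {e, r^13s}; … (15 in all).
So G has 15 subgroups of order 2.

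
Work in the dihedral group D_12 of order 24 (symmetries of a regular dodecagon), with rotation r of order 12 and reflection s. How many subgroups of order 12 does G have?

3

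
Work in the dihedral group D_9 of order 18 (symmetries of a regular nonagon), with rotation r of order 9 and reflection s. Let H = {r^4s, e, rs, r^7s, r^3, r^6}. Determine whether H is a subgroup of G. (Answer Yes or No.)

|H| = 6 divides |G| = 18, consistent with Lagrange.
H contains the identity, every element's inverse is in H, and H is closed under ·: it is a subgroup.

Yes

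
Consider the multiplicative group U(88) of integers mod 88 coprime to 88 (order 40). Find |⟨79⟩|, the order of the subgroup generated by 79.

Compute successive powers of 79 mod 88: 79, 81, 63, 49, 87, 9, 7, 25, …; 79^10 ≡ 1 (mod 88).
So |⟨79⟩| = 10.

10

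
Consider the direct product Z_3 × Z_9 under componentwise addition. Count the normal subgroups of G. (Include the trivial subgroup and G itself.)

10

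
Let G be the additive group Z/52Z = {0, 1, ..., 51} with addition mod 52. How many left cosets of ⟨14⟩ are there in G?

2

|⟨14⟩| = 26 and |G| = 52.
By Lagrange, [G : H] = |G|/|H| = 52/26 = 2.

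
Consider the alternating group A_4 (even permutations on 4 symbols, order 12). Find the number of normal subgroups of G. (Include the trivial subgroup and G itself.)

3

G has 10 subgroups. Checking conjugation-invariance by order — order 1: 1/1 normal; order 2: 0/3 normal; order 3: 0/4 normal; order 4: 1/1 normal; order 12: 1/1 normal.
Total normal subgroups: 3.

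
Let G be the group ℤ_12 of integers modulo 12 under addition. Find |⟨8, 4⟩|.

|⟨8⟩| = 3 and |⟨4⟩| = 3, so |H| is a multiple of lcm(3, 3) = 3 and divides |G| = 12.
Closing under the operation: H = {0, 4, 8}, so |H| = 3.

3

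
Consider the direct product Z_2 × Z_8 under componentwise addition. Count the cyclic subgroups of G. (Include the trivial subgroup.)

Group the elements of G by the cyclic subgroup they generate; each cyclic subgroup of order d accounts for φ(d) elements.
Cyclic subgroups by order — order 1: 1; order 2: 3; order 4: 2; order 8: 2.
Total: 8.

8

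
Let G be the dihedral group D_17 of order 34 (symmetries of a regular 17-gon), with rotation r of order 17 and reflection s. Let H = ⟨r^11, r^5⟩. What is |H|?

17

|⟨r^11⟩| = 17 and |⟨r^5⟩| = 17, so |H| is a multiple of lcm(17, 17) = 17 and divides |G| = 34.
Closing under the operation: H = {e, r, r^2, r^3, r^4, r^5, r^6, r^7, r^8, r^9, r^10, r^11, r^12, r^13, r^14, r^15, r^16}, so |H| = 17.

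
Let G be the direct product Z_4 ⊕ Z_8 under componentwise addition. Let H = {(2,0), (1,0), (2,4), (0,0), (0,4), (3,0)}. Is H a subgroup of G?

No

|H| = 6 does not divide |G| = 32, so by Lagrange H is not a subgroup.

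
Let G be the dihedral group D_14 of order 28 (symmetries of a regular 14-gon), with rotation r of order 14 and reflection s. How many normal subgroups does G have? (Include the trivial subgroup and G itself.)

G has 28 subgroups. Checking conjugation-invariance by order — order 1: 1/1 normal; order 2: 1/15 normal; order 4: 0/7 normal; order 7: 1/1 normal; order 14: 3/3 normal; order 28: 1/1 normal.
Total normal subgroups: 7.

7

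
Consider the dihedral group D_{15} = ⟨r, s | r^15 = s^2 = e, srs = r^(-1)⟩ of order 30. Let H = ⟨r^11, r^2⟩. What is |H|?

15

|⟨r^11⟩| = 15 and |⟨r^2⟩| = 15, so |H| is a multiple of lcm(15, 15) = 15 and divides |G| = 30.
Closing under the operation: H = {e, r, r^2, r^3, r^4, r^5, r^6, r^7, r^8, r^9, r^10, r^11, r^12, r^13, r^14}, so |H| = 15.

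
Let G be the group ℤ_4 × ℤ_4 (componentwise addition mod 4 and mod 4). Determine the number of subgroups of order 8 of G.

3

|G| = 16 and 8 | 16, so subgroups of order 8 are possible by Lagrange.
The subgroups of order 8 are: {(0,0), (0,1), (0,2), (0,3), (2,0), (2,1), (2,2), (2,3)}; {(0,0), (0,2), (1,0), (1,2), (2,0), (2,2), (3,0), (3,2)}; {(0,0), (0,2), (1,1), (1,3), (2,0), (2,2), (3,1), (3,3)}.
So G has 3 subgroups of order 8.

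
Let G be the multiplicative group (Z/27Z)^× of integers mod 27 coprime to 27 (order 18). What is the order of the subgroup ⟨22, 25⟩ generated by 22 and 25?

|⟨22⟩| = 9 and |⟨25⟩| = 9, so |H| is a multiple of lcm(9, 9) = 9 and divides |G| = 18.
Closing under the operation: H = {1, 4, 7, 10, 13, 16, 19, 22, 25}, so |H| = 9.

9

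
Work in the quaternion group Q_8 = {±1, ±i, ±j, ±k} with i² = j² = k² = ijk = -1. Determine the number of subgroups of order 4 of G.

3

|G| = 8 and 4 | 8, so subgroups of order 4 are possible by Lagrange.
The subgroups of order 4 are: {1, -1, i, -i}; {1, -1, j, -j}; {1, -1, k, -k}.
So G has 3 subgroups of order 4.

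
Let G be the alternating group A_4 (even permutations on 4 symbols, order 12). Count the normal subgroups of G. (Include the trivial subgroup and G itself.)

3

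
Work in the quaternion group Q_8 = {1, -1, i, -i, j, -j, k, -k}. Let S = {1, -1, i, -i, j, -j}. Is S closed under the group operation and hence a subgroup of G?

No

|S| = 6 does not divide |G| = 8, so by Lagrange S is not a subgroup.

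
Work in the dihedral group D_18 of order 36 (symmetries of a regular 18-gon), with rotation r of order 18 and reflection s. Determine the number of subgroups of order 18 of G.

3

|G| = 36 and 18 | 36, so subgroups of order 18 are possible by Lagrange.
The subgroups of order 18 are: {e, r, r^2, r^3, r^4, r^5, r^6, r^7, r^8, r^9, r^10, r^11, r^12, r^13, r^14, r^15, r^16, r^17}; {e, r^2, r^4, r^6, r^8, r^10, r^12, r^14, r^16, s, r^2s, r^4s, r^6s, r^8s, r^10s, r^12s, r^14s, r^16s}; {e, r^2, r^4, r^6, r^8, r^10, r^12, r^14, r^16, rs, r^3s, r^5s, r^7s, r^9s, r^11s, r^13s, r^15s, r^17s}.
So G has 3 subgroups of order 18.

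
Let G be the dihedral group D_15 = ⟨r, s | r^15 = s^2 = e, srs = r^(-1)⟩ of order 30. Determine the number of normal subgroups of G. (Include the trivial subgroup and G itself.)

5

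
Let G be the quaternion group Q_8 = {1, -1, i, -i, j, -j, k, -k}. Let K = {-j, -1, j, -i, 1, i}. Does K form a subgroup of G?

|K| = 6 does not divide |G| = 8, so by Lagrange K is not a subgroup.

No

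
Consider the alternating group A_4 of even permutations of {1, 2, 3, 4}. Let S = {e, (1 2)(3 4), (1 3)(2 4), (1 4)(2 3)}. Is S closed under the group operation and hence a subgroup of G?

Yes

|S| = 4 divides |G| = 12, consistent with Lagrange.
S contains the identity, every element's inverse is in S, and S is closed under ∘: it is a subgroup.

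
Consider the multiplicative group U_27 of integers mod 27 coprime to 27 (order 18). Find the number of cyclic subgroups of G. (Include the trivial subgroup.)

A cyclic subgroup of order d is generated by each of its φ(d) elements of order d, so the cyclic subgroups of order d number (#elements of order d)/φ(d).
Cyclic subgroups by order — order 1: 1; order 2: 1; order 3: 1; order 6: 1; order 9: 1; order 18: 1.
Total: 6.

6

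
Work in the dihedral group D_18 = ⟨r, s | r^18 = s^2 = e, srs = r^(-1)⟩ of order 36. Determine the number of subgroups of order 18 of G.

3

|G| = 36 and 18 | 36, so subgroups of order 18 are possible by Lagrange.
The subgroups of order 18 are: {e, r, r^2, r^3, r^4, r^5, r^6, r^7, r^8, r^9, r^10, r^11, r^12, r^13, r^14, r^15, r^16, r^17}; {e, r^2, r^4, r^6, r^8, r^10, r^12, r^14, r^16, s, r^2s, r^4s, r^6s, r^8s, r^10s, r^12s, r^14s, r^16s}; {e, r^2, r^4, r^6, r^8, r^10, r^12, r^14, r^16, rs, r^3s, r^5s, r^7s, r^9s, r^11s, r^13s, r^15s, r^17s}.
So G has 3 subgroups of order 18.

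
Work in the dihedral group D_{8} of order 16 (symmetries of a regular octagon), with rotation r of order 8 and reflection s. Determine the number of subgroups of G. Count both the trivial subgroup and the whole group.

19

|G| = 16, so by Lagrange every subgroup order divides 16. Divisors: 1, 2, 4, 8, 16.
Subgroups by order — order 1: 1; order 2: 9; order 4: 5; order 8: 3; order 16: 1.
Total: 1 + 9 + 5 + 3 + 1 = 19.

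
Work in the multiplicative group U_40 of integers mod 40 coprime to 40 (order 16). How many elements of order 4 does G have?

8

The elements of order 4 are: 3, 7, 13, 17, 23, 27, 33, 37.
That's 8.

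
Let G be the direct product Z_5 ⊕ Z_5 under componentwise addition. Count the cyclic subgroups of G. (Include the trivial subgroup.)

7

Each element a generates a cyclic subgroup ⟨a⟩; distinct elements may generate the same one (a cyclic group of order d has φ(d) generators).
Cyclic subgroups by order — order 1: 1; order 5: 6.
Total: 7.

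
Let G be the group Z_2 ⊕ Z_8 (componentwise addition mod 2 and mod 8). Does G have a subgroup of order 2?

Yes

2 | 16. A subgroup of order 2 is {(0,0), (0,4)}.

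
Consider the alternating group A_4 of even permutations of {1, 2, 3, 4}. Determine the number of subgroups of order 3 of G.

4

|G| = 12 and 3 | 12, so subgroups of order 3 are possible by Lagrange.
The subgroups of order 3 are: {e, (1 2 3), (1 3 2)}; {e, (1 2 4), (1 4 2)}; {e, (1 3 4), (1 4 3)}; {e, (2 3 4), (2 4 3)}.
So G has 4 subgroups of order 3.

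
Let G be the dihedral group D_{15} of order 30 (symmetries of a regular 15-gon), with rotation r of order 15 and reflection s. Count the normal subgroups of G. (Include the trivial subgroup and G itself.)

G has 28 subgroups. Checking conjugation-invariance by order — order 1: 1/1 normal; order 2: 0/15 normal; order 3: 1/1 normal; order 5: 1/1 normal; order 6: 0/5 normal; order 10: 0/3 normal; order 15: 1/1 normal; order 30: 1/1 normal.
Total normal subgroups: 5.

5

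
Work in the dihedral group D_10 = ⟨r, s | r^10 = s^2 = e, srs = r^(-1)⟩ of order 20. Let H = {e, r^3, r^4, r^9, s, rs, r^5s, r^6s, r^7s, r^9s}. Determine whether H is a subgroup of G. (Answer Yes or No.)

No

r^9 ∈ H but its inverse r ∉ H, so H is not a subgroup.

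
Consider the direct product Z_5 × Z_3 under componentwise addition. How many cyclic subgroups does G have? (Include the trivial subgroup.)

Each element a generates a cyclic subgroup ⟨a⟩; distinct elements may generate the same one (a cyclic group of order d has φ(d) generators).
Cyclic subgroups by order — order 1: 1; order 3: 1; order 5: 1; order 15: 1.
Total: 4.

4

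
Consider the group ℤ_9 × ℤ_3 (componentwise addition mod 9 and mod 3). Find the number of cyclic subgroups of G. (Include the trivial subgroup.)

8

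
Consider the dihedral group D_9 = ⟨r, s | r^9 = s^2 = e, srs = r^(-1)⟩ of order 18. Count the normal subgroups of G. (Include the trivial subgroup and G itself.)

4

G has 16 subgroups. Checking conjugation-invariance by order — order 1: 1/1 normal; order 2: 0/9 normal; order 3: 1/1 normal; order 6: 0/3 normal; order 9: 1/1 normal; order 18: 1/1 normal.
Total normal subgroups: 4.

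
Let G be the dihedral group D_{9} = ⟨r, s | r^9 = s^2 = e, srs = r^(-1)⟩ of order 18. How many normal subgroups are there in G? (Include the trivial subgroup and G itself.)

4

G has 16 subgroups. Checking conjugation-invariance by order — order 1: 1/1 normal; order 2: 0/9 normal; order 3: 1/1 normal; order 6: 0/3 normal; order 9: 1/1 normal; order 18: 1/1 normal.
Total normal subgroups: 4.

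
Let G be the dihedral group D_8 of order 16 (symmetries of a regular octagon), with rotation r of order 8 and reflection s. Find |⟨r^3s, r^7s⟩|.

4

|⟨r^3s⟩| = 2 and |⟨r^7s⟩| = 2, so |H| is a multiple of lcm(2, 2) = 2 and divides |G| = 16.
Closing under the operation: H = {e, r^4, r^3s, r^7s}, so |H| = 4.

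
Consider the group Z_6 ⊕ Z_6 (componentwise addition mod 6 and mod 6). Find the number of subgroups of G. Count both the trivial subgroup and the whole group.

30

|G| = 36, so by Lagrange every subgroup order divides 36. Divisors: 1, 2, 3, 4, 6, 9, 12, 18, 36.
Subgroups by order — order 1: 1; order 2: 3; order 3: 4; order 4: 1; order 6: 12; order 9: 1; order 12: 4; order 18: 3; order 36: 1.
Total: 1 + 3 + 4 + 1 + 12 + 1 + 4 + 3 + 1 = 30.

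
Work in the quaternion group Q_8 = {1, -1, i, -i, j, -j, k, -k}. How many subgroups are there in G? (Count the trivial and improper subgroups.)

6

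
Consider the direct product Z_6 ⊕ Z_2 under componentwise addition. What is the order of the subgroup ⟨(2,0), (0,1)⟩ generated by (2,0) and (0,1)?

6

|⟨(2,0)⟩| = 3 and |⟨(0,1)⟩| = 2, so |H| is a multiple of lcm(3, 2) = 6 and divides |G| = 12.
Closing under the operation: H = {(0,0), (0,1), (2,0), (2,1), (4,0), (4,1)}, so |H| = 6.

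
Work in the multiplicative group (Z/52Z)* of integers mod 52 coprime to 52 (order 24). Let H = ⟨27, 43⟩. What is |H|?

|⟨27⟩| = 2 and |⟨43⟩| = 6, so |H| is a multiple of lcm(2, 6) = 6 and divides |G| = 24.
Closing under the operation: H = {1, 3, 9, 17, 23, 25, 27, 29, 35, 43, 49, 51}, so |H| = 12.

12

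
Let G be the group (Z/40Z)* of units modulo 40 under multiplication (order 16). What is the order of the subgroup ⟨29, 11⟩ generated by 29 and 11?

4

|⟨29⟩| = 2 and |⟨11⟩| = 2, so |H| is a multiple of lcm(2, 2) = 2 and divides |G| = 16.
Closing under the operation: H = {1, 11, 29, 39}, so |H| = 4.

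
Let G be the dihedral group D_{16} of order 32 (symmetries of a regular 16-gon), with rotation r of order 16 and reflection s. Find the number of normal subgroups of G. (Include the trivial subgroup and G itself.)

8

G has 36 subgroups. Checking conjugation-invariance by order — order 1: 1/1 normal; order 2: 1/17 normal; order 4: 1/9 normal; order 8: 1/5 normal; order 16: 3/3 normal; order 32: 1/1 normal.
Total normal subgroups: 8.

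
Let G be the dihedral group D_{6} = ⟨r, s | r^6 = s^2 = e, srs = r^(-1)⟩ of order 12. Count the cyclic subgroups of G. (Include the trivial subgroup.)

Each element a generates a cyclic subgroup ⟨a⟩; distinct elements may generate the same one (a cyclic group of order d has φ(d) generators).
Cyclic subgroups by order — order 1: 1; order 2: 7; order 3: 1; order 6: 1.
Total: 10.

10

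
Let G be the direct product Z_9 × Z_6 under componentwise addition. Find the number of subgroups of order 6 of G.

|G| = 54 and 6 | 54, so subgroups of order 6 are possible by Lagrange.
The subgroups of order 6 are: {(0,0), (0,1), (0,2), (0,3), (0,4), (0,5)}; {(0,0), (0,3), (3,0), (3,3), (6,0), (6,3)}; {(0,0), (0,3), (3,1), (3,4), (6,2), (6,5)}; {(0,0), (0,3), (3,2), (3,5), (6,1), (6,4)}.
So G has 4 subgroups of order 6.

4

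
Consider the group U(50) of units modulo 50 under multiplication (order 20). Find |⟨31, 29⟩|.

|⟨31⟩| = 5 and |⟨29⟩| = 10, so |H| is a multiple of lcm(5, 10) = 10 and divides |G| = 20.
Closing under the operation: H = {1, 9, 11, 19, 21, 29, 31, 39, 41, 49}, so |H| = 10.

10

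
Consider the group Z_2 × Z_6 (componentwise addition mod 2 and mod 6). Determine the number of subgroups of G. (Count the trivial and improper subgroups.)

|G| = 12, so by Lagrange every subgroup order divides 12. Divisors: 1, 2, 3, 4, 6, 12.
Subgroups by order — order 1: 1; order 2: 3; order 3: 1; order 4: 1; order 6: 3; order 12: 1.
Total: 1 + 3 + 1 + 1 + 3 + 1 = 10.

10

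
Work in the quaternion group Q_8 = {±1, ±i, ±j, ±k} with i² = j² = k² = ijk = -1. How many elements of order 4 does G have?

The elements of order 4 are: i, -i, j, -j, k, -k.
That's 6.

6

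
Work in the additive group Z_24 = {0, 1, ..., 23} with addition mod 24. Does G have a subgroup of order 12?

12 | 24. A subgroup of order 12 is {0, 2, 4, 6, 8, 10, 12, 14, 16, 18, 20, 22}.

Yes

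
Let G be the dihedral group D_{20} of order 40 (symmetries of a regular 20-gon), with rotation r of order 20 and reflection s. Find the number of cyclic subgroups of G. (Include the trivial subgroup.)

A cyclic subgroup of order d is generated by each of its φ(d) elements of order d, so the cyclic subgroups of order d number (#elements of order d)/φ(d).
Cyclic subgroups by order — order 1: 1; order 2: 21; order 4: 1; order 5: 1; order 10: 1; order 20: 1.
Total: 26.

26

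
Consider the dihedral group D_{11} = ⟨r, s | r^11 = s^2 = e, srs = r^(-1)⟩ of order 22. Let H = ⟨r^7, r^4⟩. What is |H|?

|⟨r^7⟩| = 11 and |⟨r^4⟩| = 11, so |H| is a multiple of lcm(11, 11) = 11 and divides |G| = 22.
Closing under the operation: H = {e, r, r^2, r^3, r^4, r^5, r^6, r^7, r^8, r^9, r^10}, so |H| = 11.

11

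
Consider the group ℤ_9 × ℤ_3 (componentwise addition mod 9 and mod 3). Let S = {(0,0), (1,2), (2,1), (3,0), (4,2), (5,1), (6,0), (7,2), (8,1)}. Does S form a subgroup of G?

|S| = 9 divides |G| = 27, consistent with Lagrange.
S contains the identity, every element's inverse is in S, and S is closed under +: it is a subgroup.
In fact S = ⟨(1,2)⟩.

Yes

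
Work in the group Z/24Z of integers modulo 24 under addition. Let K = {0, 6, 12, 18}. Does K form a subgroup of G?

|K| = 4 divides |G| = 24, consistent with Lagrange.
K contains the identity, every element's inverse is in K, and K is closed under +: it is a subgroup.
In fact K = ⟨18⟩.

Yes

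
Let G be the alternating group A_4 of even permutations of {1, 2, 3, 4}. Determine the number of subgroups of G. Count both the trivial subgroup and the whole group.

|G| = 12, so by Lagrange every subgroup order divides 12. Divisors: 1, 2, 3, 4, 6, 12.
Subgroups by order — order 1: 1; order 2: 3; order 3: 4; order 4: 1; order 6: 0; order 12: 1.
Total: 1 + 3 + 4 + 1 + 0 + 1 = 10.

10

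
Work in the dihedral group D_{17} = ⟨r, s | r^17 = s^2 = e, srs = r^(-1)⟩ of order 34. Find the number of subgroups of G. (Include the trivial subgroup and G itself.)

20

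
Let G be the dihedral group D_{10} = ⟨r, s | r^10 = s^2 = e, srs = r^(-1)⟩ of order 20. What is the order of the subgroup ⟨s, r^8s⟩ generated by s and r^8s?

|⟨s⟩| = 2 and |⟨r^8s⟩| = 2, so |H| is a multiple of lcm(2, 2) = 2 and divides |G| = 20.
Closing under the operation: H = {e, r^2, r^4, r^6, r^8, s, r^2s, r^4s, r^6s, r^8s}, so |H| = 10.

10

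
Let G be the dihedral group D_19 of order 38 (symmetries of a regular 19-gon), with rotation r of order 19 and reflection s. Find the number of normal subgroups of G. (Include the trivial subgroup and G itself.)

G has 22 subgroups. Checking conjugation-invariance by order — order 1: 1/1 normal; order 2: 0/19 normal; order 19: 1/1 normal; order 38: 1/1 normal.
Total normal subgroups: 3.

3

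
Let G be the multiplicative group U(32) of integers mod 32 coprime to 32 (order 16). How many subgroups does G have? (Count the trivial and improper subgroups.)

11

|G| = 16, so by Lagrange every subgroup order divides 16. Divisors: 1, 2, 4, 8, 16.
Subgroups by order — order 1: 1; order 2: 3; order 4: 3; order 8: 3; order 16: 1.
Total: 1 + 3 + 3 + 3 + 1 = 11.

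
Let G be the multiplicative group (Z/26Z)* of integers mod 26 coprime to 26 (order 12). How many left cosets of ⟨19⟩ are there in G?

1

|⟨19⟩| = 12 and |G| = 12.
By Lagrange, [G : H] = |G|/|H| = 12/12 = 1.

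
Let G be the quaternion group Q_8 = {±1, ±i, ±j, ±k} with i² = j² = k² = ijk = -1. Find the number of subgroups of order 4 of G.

|G| = 8 and 4 | 8, so subgroups of order 4 are possible by Lagrange.
The subgroups of order 4 are: {1, -1, i, -i}; {1, -1, j, -j}; {1, -1, k, -k}.
So G has 3 subgroups of order 4.

3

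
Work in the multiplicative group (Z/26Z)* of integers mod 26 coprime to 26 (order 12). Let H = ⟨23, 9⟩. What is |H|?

6

|⟨23⟩| = 6 and |⟨9⟩| = 3, so |H| is a multiple of lcm(6, 3) = 6 and divides |G| = 12.
Closing under the operation: H = {1, 3, 9, 17, 23, 25}, so |H| = 6.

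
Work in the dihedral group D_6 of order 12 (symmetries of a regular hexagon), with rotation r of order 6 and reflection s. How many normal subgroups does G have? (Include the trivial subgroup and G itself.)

7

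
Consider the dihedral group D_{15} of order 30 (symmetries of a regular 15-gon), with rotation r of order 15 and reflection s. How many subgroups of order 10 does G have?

|G| = 30 and 10 | 30, so subgroups of order 10 are possible by Lagrange.
The subgroups of order 10 are: {e, r^3, r^6, r^9, r^12, rs, r^4s, r^7s, r^10s, r^13s}; {e, r^3, r^6, r^9, r^12, r^2s, r^5s, r^8s, r^11s, r^14s}; {e, r^3, r^6, r^9, r^12, s, r^3s, r^6s, r^9s, r^12s}.
So G has 3 subgroups of order 10.

3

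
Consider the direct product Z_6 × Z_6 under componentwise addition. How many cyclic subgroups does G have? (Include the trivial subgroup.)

20

A cyclic subgroup of order d is generated by each of its φ(d) elements of order d, so the cyclic subgroups of order d number (#elements of order d)/φ(d).
Cyclic subgroups by order — order 1: 1; order 2: 3; order 3: 4; order 6: 12.
Total: 20.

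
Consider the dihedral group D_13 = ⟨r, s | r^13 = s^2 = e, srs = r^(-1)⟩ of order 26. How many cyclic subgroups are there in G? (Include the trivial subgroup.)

Each element a generates a cyclic subgroup ⟨a⟩; distinct elements may generate the same one (a cyclic group of order d has φ(d) generators).
Cyclic subgroups by order — order 1: 1; order 2: 13; order 13: 1.
Total: 15.

15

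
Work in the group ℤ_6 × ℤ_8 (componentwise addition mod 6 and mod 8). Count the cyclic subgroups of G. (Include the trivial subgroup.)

A cyclic subgroup of order d is generated by each of its φ(d) elements of order d, so the cyclic subgroups of order d number (#elements of order d)/φ(d).
Cyclic subgroups by order — order 1: 1; order 2: 3; order 3: 1; order 4: 2; order 6: 3; order 8: 2; order 12: 2; order 24: 2.
Total: 16.

16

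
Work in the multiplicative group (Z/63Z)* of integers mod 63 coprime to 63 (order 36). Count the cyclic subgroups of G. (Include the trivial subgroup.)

20

A cyclic subgroup of order d is generated by each of its φ(d) elements of order d, so the cyclic subgroups of order d number (#elements of order d)/φ(d).
Cyclic subgroups by order — order 1: 1; order 2: 3; order 3: 4; order 6: 12.
Total: 20.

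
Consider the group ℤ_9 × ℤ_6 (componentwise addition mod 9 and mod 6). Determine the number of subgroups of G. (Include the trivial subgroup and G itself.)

|G| = 54, so by Lagrange every subgroup order divides 54. Divisors: 1, 2, 3, 6, 9, 18, 27, 54.
Subgroups by order — order 1: 1; order 2: 1; order 3: 4; order 6: 4; order 9: 4; order 18: 4; order 27: 1; order 54: 1.
Total: 1 + 1 + 4 + 4 + 4 + 4 + 1 + 1 = 20.

20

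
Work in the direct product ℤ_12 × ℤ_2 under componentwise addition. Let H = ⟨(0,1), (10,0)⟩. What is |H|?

|⟨(0,1)⟩| = 2 and |⟨(10,0)⟩| = 6, so |H| is a multiple of lcm(2, 6) = 6 and divides |G| = 24.
Closing under the operation: H = {(0,0), (0,1), (2,0), (2,1), (4,0), (4,1), (6,0), (6,1), (8,0), (8,1), (10,0), (10,1)}, so |H| = 12.

12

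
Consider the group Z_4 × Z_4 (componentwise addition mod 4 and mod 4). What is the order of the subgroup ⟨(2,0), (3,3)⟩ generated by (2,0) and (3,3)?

|⟨(2,0)⟩| = 2 and |⟨(3,3)⟩| = 4, so |H| is a multiple of lcm(2, 4) = 4 and divides |G| = 16.
Closing under the operation: H = {(0,0), (0,2), (1,1), (1,3), (2,0), (2,2), (3,1), (3,3)}, so |H| = 8.

8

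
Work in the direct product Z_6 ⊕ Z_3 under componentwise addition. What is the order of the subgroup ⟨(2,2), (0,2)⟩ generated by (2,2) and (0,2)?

|⟨(2,2)⟩| = 3 and |⟨(0,2)⟩| = 3, so |H| is a multiple of lcm(3, 3) = 3 and divides |G| = 18.
Closing under the operation: H = {(0,0), (0,1), (0,2), (2,0), (2,1), (2,2), (4,0), (4,1), (4,2)}, so |H| = 9.

9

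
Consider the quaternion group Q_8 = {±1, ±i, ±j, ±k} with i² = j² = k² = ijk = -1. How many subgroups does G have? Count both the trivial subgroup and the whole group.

|G| = 8, so by Lagrange every subgroup order divides 8. Divisors: 1, 2, 4, 8.
Subgroups by order — order 1: 1; order 2: 1; order 4: 3; order 8: 1.
Total: 1 + 1 + 3 + 1 = 6.

6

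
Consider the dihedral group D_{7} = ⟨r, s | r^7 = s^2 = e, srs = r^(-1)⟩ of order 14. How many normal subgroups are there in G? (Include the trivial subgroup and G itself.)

3

G has 10 subgroups. Checking conjugation-invariance by order — order 1: 1/1 normal; order 2: 0/7 normal; order 7: 1/1 normal; order 14: 1/1 normal.
Total normal subgroups: 3.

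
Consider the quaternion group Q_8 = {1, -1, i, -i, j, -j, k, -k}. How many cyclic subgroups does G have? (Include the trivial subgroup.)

5

Each element a generates a cyclic subgroup ⟨a⟩; distinct elements may generate the same one (a cyclic group of order d has φ(d) generators).
Cyclic subgroups by order — order 1: 1; order 2: 1; order 4: 3.
Total: 5.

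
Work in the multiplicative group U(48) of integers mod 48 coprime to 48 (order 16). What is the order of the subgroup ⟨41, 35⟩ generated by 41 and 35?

8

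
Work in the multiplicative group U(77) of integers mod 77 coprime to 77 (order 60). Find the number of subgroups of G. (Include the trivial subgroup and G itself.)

20

|G| = 60, so by Lagrange every subgroup order divides 60. Divisors: 1, 2, 3, 4, 5, 6, 10, 12, 15, 20, 30, 60.
Subgroups by order — order 1: 1; order 2: 3; order 3: 1; order 4: 1; order 5: 1; order 6: 3; order 10: 3; order 12: 1; order 15: 1; order 20: 1; order 30: 3; order 60: 1.
Total: 1 + 3 + 1 + 1 + 1 + 3 + 3 + 1 + 1 + 1 + 3 + 1 = 20.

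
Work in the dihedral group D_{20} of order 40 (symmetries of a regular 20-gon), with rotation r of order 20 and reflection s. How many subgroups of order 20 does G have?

|G| = 40 and 20 | 40, so subgroups of order 20 are possible by Lagrange.
The subgroups of order 20 are: {e, r, r^2, r^3, r^4, r^5, r^6, r^7, r^8, r^9, r^10, r^11, r^12, r^13, r^14, r^15, r^16, r^17, r^18, r^19}; {e, r^2, r^4, r^6, r^8, r^10, r^12, r^14, r^16, r^18, s, r^2s, r^4s, r^6s, r^8s, r^10s, r^12s, r^14s, r^16s, r^18s}; {e, r^2, r^4, r^6, r^8, r^10, r^12, r^14, r^16, r^18, rs, r^3s, r^5s, r^7s, r^9s, r^11s, r^13s, r^15s, r^17s, r^19s}.
So G has 3 subgroups of order 20.

3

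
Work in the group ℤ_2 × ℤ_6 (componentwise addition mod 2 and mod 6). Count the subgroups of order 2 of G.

3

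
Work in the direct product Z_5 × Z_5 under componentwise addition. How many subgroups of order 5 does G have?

|G| = 25 and 5 | 25, so subgroups of order 5 are possible by Lagrange.
The subgroups of order 5 are: {(0,0), (0,1), (0,2), (0,3), (0,4)}; {(0,0), (1,0), (2,0), (3,0), (4,0)}; {(0,0), (1,1), (2,2), (3,3), (4,4)}; {(0,0), (1,2), (2,4), (3,1), (4,3)}; … (6 in all).
So G has 6 subgroups of order 5.

6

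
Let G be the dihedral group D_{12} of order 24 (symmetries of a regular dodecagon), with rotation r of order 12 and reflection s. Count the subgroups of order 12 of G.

3

|G| = 24 and 12 | 24, so subgroups of order 12 are possible by Lagrange.
The subgroups of order 12 are: {e, r, r^2, r^3, r^4, r^5, r^6, r^7, r^8, r^9, r^10, r^11}; {e, r^2, r^4, r^6, r^8, r^10, s, r^2s, r^4s, r^6s, r^8s, r^10s}; {e, r^2, r^4, r^6, r^8, r^10, rs, r^3s, r^5s, r^7s, r^9s, r^11s}.
So G has 3 subgroups of order 12.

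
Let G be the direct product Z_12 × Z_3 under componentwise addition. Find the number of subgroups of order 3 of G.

4

|G| = 36 and 3 | 36, so subgroups of order 3 are possible by Lagrange.
The subgroups of order 3 are: {(0,0), (0,1), (0,2)}; {(0,0), (4,0), (8,0)}; {(0,0), (4,1), (8,2)}; {(0,0), (4,2), (8,1)}.
So G has 4 subgroups of order 3.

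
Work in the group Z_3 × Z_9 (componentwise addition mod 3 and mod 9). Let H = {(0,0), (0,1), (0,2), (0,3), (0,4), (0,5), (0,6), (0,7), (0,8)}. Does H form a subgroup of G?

|H| = 9 divides |G| = 27, consistent with Lagrange.
H contains the identity, every element's inverse is in H, and H is closed under +: it is a subgroup.
In fact H = ⟨(0,1)⟩.

Yes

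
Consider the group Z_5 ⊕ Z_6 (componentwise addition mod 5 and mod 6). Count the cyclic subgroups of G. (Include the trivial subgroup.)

8

Group the elements of G by the cyclic subgroup they generate; each cyclic subgroup of order d accounts for φ(d) elements.
Cyclic subgroups by order — order 1: 1; order 2: 1; order 3: 1; order 5: 1; order 6: 1; order 10: 1; order 15: 1; order 30: 1.
Total: 8.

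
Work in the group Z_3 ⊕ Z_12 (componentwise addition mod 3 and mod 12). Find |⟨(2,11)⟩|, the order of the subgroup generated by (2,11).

The order of (2,11) in Z_3 × Z_12 is lcm(ord(2) in Z_3, ord(11) in Z_12).
ord(2) = 3 and ord(11) = 12, so |⟨(2,11)⟩| = lcm(3, 12) = 12.

12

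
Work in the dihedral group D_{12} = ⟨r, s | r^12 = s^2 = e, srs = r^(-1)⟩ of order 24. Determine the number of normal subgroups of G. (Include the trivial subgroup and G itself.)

G has 34 subgroups. Checking conjugation-invariance by order — order 1: 1/1 normal; order 2: 1/13 normal; order 3: 1/1 normal; order 4: 1/7 normal; order 6: 1/5 normal; order 8: 0/3 normal; order 12: 3/3 normal; order 24: 1/1 normal.
Total normal subgroups: 9.

9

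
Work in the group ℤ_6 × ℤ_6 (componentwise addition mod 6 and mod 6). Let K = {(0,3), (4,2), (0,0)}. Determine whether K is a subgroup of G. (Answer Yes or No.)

(4,2) ∈ K but its inverse (2,4) ∉ K, so K is not a subgroup.

No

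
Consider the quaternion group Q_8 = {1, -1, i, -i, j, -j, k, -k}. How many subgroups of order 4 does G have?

|G| = 8 and 4 | 8, so subgroups of order 4 are possible by Lagrange.
The subgroups of order 4 are: {1, -1, i, -i}; {1, -1, j, -j}; {1, -1, k, -k}.
So G has 3 subgroups of order 4.

3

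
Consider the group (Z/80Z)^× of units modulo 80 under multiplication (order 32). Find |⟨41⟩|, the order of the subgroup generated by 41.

2

Compute successive powers of 41 mod 80: 41, 1; 41^2 ≡ 1 (mod 80).
So |⟨41⟩| = 2.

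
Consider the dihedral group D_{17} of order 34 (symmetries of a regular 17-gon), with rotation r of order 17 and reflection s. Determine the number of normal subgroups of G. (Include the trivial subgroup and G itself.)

G has 20 subgroups. Checking conjugation-invariance by order — order 1: 1/1 normal; order 2: 0/17 normal; order 17: 1/1 normal; order 34: 1/1 normal.
Total normal subgroups: 3.

3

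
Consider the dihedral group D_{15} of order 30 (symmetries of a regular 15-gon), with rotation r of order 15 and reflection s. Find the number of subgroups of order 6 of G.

|G| = 30 and 6 | 30, so subgroups of order 6 are possible by Lagrange.
The subgroups of order 6 are: {e, r^5, r^10, s, r^5s, r^10s}; {e, r^5, r^10, rs, r^6s, r^11s}; {e, r^5, r^10, r^2s, r^7s, r^12s}; {e, r^5, r^10, r^3s, r^8s, r^13s}; … (5 in all).
So G has 5 subgroups of order 6.

5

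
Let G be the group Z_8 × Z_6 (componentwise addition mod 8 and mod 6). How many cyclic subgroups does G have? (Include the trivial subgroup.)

Group the elements of G by the cyclic subgroup they generate; each cyclic subgroup of order d accounts for φ(d) elements.
Cyclic subgroups by order — order 1: 1; order 2: 3; order 3: 1; order 4: 2; order 6: 3; order 8: 2; order 12: 2; order 24: 2.
Total: 16.

16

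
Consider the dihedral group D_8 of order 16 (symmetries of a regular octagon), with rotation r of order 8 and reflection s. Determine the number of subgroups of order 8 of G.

3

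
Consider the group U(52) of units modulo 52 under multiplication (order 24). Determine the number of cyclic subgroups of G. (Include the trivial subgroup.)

12

Each element a generates a cyclic subgroup ⟨a⟩; distinct elements may generate the same one (a cyclic group of order d has φ(d) generators).
Cyclic subgroups by order — order 1: 1; order 2: 3; order 3: 1; order 4: 2; order 6: 3; order 12: 2.
Total: 12.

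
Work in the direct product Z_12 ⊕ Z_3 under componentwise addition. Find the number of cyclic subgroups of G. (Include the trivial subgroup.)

A cyclic subgroup of order d is generated by each of its φ(d) elements of order d, so the cyclic subgroups of order d number (#elements of order d)/φ(d).
Cyclic subgroups by order — order 1: 1; order 2: 1; order 3: 4; order 4: 1; order 6: 4; order 12: 4.
Total: 15.

15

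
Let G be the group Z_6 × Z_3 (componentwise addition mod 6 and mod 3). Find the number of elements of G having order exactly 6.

8

An element (a,b) has order lcm(ord(a), ord(b)); count pairs with lcm equal to 6.
Enumerating gives 8 such elements.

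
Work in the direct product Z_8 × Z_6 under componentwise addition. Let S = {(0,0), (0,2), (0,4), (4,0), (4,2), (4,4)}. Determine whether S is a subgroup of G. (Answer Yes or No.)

Yes

|S| = 6 divides |G| = 48, consistent with Lagrange.
S contains the identity, every element's inverse is in S, and S is closed under +: it is a subgroup.
In fact S = ⟨(4,4)⟩.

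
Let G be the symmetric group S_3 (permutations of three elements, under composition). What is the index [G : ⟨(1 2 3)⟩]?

2

|⟨(1 2 3)⟩| = 3 and |G| = 6.
By Lagrange, [G : H] = |G|/|H| = 6/3 = 2.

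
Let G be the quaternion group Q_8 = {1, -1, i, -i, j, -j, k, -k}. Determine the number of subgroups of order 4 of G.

3

|G| = 8 and 4 | 8, so subgroups of order 4 are possible by Lagrange.
The subgroups of order 4 are: {1, -1, i, -i}; {1, -1, j, -j}; {1, -1, k, -k}.
So G has 3 subgroups of order 4.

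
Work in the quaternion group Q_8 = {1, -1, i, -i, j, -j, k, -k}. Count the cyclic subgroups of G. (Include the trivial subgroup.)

A cyclic subgroup of order d is generated by each of its φ(d) elements of order d, so the cyclic subgroups of order d number (#elements of order d)/φ(d).
Cyclic subgroups by order — order 1: 1; order 2: 1; order 4: 3.
Total: 5.

5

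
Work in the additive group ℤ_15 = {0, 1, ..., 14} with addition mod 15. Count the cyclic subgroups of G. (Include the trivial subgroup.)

4

Each element a generates a cyclic subgroup ⟨a⟩; distinct elements may generate the same one (a cyclic group of order d has φ(d) generators).
Cyclic subgroups by order — order 1: 1; order 3: 1; order 5: 1; order 15: 1.
Total: 4.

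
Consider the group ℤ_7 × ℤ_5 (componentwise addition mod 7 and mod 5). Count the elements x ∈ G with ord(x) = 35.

An element (a,b) has order lcm(ord(a), ord(b)); count pairs with lcm equal to 35.
Enumerating gives 24 such elements.

24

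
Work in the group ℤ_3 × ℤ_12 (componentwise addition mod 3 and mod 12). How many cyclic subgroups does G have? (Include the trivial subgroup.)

A cyclic subgroup of order d is generated by each of its φ(d) elements of order d, so the cyclic subgroups of order d number (#elements of order d)/φ(d).
Cyclic subgroups by order — order 1: 1; order 2: 1; order 3: 4; order 4: 1; order 6: 4; order 12: 4.
Total: 15.

15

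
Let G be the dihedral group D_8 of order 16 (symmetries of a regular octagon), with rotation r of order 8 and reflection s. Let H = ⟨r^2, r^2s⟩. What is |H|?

8

|⟨r^2⟩| = 4 and |⟨r^2s⟩| = 2, so |H| is a multiple of lcm(4, 2) = 4 and divides |G| = 16.
Closing under the operation: H = {e, r^2, r^4, r^6, s, r^2s, r^4s, r^6s}, so |H| = 8.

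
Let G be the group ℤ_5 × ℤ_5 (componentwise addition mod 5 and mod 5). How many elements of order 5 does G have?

24

An element (a,b) has order lcm(ord(a), ord(b)); count pairs with lcm equal to 5.
Enumerating gives 24 such elements.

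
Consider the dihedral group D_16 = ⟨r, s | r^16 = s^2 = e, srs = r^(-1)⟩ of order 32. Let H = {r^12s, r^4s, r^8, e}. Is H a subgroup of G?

Yes

|H| = 4 divides |G| = 32, consistent with Lagrange.
H contains the identity, every element's inverse is in H, and H is closed under ·: it is a subgroup.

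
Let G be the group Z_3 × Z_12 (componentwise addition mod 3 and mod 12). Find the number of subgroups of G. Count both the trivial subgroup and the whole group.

|G| = 36, so by Lagrange every subgroup order divides 36. Divisors: 1, 2, 3, 4, 6, 9, 12, 18, 36.
Subgroups by order — order 1: 1; order 2: 1; order 3: 4; order 4: 1; order 6: 4; order 9: 1; order 12: 4; order 18: 1; order 36: 1.
Total: 1 + 1 + 4 + 1 + 4 + 1 + 4 + 1 + 1 = 18.

18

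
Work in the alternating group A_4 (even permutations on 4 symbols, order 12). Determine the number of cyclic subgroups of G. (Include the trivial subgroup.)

A cyclic subgroup of order d is generated by each of its φ(d) elements of order d, so the cyclic subgroups of order d number (#elements of order d)/φ(d).
Cyclic subgroups by order — order 1: 1; order 2: 3; order 3: 4.
Total: 8.

8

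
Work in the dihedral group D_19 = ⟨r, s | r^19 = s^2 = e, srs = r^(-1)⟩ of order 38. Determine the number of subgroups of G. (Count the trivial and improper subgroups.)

|G| = 38, so by Lagrange every subgroup order divides 38. Divisors: 1, 2, 19, 38.
Subgroups by order — order 1: 1; order 2: 19; order 19: 1; order 38: 1.
Total: 1 + 19 + 1 + 1 = 22.

22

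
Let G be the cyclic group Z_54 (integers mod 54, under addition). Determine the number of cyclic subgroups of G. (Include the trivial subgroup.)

Each element a generates a cyclic subgroup ⟨a⟩; distinct elements may generate the same one (a cyclic group of order d has φ(d) generators).
Cyclic subgroups by order — order 1: 1; order 2: 1; order 3: 1; order 6: 1; order 9: 1; order 18: 1; order 27: 1; order 54: 1.
Total: 8.

8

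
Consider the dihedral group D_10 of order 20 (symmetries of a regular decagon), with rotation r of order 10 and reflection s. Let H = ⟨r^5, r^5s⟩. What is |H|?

4

|⟨r^5⟩| = 2 and |⟨r^5s⟩| = 2, so |H| is a multiple of lcm(2, 2) = 2 and divides |G| = 20.
Closing under the operation: H = {e, r^5, s, r^5s}, so |H| = 4.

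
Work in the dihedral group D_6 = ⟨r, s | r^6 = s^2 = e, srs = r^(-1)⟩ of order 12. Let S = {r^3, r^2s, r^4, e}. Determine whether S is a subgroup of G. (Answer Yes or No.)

r^4 ∈ S but its inverse r^2 ∉ S, so S is not a subgroup.

No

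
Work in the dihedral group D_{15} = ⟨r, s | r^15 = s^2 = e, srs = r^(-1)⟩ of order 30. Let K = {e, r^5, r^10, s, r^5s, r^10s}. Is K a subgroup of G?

Yes

|K| = 6 divides |G| = 30, consistent with Lagrange.
K contains the identity, every element's inverse is in K, and K is closed under ·: it is a subgroup.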